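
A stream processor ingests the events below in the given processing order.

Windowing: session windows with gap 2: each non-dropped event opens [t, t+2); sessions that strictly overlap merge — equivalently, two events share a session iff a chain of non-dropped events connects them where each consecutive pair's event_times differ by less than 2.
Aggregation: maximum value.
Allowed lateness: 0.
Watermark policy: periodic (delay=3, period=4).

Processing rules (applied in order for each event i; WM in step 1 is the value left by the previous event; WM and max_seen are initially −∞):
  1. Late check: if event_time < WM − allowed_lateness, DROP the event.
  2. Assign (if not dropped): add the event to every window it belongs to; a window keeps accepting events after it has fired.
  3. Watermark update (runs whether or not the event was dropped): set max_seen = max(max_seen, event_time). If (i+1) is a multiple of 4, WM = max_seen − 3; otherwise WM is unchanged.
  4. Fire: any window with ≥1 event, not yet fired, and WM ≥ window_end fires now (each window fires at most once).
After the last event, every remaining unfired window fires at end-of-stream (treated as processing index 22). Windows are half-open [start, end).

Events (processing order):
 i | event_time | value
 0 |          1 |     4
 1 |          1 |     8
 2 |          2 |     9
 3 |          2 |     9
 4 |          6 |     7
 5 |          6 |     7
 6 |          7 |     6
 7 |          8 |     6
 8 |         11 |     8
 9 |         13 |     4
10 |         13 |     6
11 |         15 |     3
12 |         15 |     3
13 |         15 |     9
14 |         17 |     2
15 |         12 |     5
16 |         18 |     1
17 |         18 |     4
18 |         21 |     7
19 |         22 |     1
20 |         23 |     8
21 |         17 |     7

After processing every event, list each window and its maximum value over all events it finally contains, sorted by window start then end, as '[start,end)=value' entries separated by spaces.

[1,4)=9 [6,10)=7 [11,15)=8 [15,17)=9 [17,20)=4 [21,25)=8

i=0 t=1 v=4: → [1,3); WM=−∞
i=1 t=1 v=8: → [1,3); WM=−∞
i=2 t=2 v=9: → [1,4); WM=−∞
i=3 t=2 v=9: → [1,4); WM=-1
i=4 t=6 v=7: → [6,8); WM=-1
i=5 t=6 v=7: → [6,8); WM=-1
i=6 t=7 v=6: → [6,9); WM=-1
i=7 t=8 v=6: → [6,10); WM=5
i=8 t=11 v=8: → [11,13); WM=5
i=9 t=13 v=4: → [13,15); WM=5
i=10 t=13 v=6: → [13,15); WM=5
i=11 t=15 v=3: → [15,17); WM=12
i=12 t=15 v=3: → [15,17); WM=12
i=13 t=15 v=9: → [15,17); WM=12
i=14 t=17 v=2: → [17,19); WM=12
i=15 t=12 v=5: → [11,15); WM=14
i=16 t=18 v=1: → [17,20); WM=14
i=17 t=18 v=4: → [17,20); WM=14
i=18 t=21 v=7: → [21,23); WM=14
i=19 t=22 v=1: → [21,24); WM=19
i=20 t=23 v=8: → [21,25); WM=19
i=21 t=17 v=7: DROP (t<19-0); WM=19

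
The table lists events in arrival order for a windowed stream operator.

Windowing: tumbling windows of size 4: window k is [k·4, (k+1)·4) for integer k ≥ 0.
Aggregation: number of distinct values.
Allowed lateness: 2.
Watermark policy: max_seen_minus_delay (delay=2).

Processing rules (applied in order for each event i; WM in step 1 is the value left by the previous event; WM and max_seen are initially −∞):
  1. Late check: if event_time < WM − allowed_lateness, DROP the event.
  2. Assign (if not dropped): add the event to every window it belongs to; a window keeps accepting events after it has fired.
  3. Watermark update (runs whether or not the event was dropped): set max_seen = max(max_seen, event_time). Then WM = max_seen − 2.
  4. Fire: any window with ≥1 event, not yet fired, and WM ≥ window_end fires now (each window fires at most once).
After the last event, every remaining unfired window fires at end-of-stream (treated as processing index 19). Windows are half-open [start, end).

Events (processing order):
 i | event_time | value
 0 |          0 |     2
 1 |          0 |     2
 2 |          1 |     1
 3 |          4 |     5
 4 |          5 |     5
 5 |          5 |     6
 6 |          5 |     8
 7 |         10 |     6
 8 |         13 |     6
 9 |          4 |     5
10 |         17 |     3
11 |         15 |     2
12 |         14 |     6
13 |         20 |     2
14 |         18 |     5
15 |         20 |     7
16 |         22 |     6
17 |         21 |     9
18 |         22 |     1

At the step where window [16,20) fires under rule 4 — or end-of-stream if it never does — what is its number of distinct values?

i=0 t=0 v=2: → [0,4); WM=-2
i=1 t=0 v=2: → [0,4); WM=-2
i=2 t=1 v=1: → [0,4); WM=-1
i=3 t=4 v=5: → [4,8); WM=2
i=4 t=5 v=5: → [4,8); WM=3
i=5 t=5 v=6: → [4,8); WM=3
i=6 t=5 v=8: → [4,8); WM=3
i=7 t=10 v=6: → [8,12); WM=8; [0,4) fires=2 [4,8) fires=3
i=8 t=13 v=6: → [12,16); WM=11
i=9 t=4 v=5: DROP (t<11-2); WM=11
i=10 t=17 v=3: → [16,20); WM=15; [8,12) fires=1
i=11 t=15 v=2: → [12,16); WM=15
i=12 t=14 v=6: → [12,16); WM=15
i=13 t=20 v=2: → [20,24); WM=18; [12,16) fires=2
i=14 t=18 v=5: → [16,20); WM=18
i=15 t=20 v=7: → [20,24); WM=18
i=16 t=22 v=6: → [20,24); WM=20; [16,20) fires=2
i=17 t=21 v=9: → [20,24); WM=20
i=18 t=22 v=1: → [20,24); WM=20

2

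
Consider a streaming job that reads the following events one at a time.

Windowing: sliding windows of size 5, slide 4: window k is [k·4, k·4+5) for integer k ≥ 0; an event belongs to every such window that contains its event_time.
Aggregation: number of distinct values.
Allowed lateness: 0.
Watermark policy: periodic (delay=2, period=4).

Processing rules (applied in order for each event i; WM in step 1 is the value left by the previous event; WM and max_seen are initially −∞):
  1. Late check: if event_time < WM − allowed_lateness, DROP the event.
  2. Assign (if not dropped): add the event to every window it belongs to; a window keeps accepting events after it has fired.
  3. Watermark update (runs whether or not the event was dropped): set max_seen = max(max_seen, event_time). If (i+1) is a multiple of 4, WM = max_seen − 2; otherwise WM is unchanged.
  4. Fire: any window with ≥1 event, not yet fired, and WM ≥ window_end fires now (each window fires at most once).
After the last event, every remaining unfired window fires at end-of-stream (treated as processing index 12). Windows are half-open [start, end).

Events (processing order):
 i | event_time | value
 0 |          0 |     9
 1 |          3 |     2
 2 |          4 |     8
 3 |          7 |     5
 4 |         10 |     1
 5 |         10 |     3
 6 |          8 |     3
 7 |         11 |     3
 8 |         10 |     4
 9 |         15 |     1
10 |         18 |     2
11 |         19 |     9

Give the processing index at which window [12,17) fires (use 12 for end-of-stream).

11

i=0 t=0 v=9: → [0,5); WM=−∞
i=1 t=3 v=2: → [0,5); WM=−∞
i=2 t=4 v=8: → [4,9),[0,5); WM=−∞
i=3 t=7 v=5: → [4,9); WM=5; [0,5) fires=3
i=4 t=10 v=1: → [8,13); WM=5
i=5 t=10 v=3: → [8,13); WM=5
i=6 t=8 v=3: → [8,13),[4,9); WM=5
i=7 t=11 v=3: → [8,13); WM=9; [4,9) fires=3
i=8 t=10 v=4: → [8,13); WM=9
i=9 t=15 v=1: → [12,17); WM=9
i=10 t=18 v=2: → [16,21); WM=9
i=11 t=19 v=9: → [16,21); WM=17; [8,13) fires=3 [12,17) fires=1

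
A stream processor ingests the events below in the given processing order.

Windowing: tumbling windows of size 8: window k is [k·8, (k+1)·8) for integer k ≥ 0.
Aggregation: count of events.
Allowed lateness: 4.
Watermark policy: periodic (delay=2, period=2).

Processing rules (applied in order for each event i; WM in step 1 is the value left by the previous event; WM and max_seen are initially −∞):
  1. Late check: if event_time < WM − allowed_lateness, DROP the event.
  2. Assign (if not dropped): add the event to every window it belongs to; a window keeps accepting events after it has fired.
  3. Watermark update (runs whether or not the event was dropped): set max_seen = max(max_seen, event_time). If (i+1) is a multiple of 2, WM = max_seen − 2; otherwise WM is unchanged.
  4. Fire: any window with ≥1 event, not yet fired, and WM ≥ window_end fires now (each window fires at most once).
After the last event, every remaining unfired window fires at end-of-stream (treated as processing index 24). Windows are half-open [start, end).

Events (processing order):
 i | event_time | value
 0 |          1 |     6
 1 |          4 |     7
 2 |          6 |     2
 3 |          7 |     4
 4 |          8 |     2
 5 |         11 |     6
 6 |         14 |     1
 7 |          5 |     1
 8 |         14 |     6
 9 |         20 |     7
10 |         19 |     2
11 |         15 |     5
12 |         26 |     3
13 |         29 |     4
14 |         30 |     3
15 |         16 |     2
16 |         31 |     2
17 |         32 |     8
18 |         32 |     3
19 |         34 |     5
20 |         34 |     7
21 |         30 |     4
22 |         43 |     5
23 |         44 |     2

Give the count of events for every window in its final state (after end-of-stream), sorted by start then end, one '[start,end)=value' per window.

[0,8)=5 [8,16)=5 [16,24)=2 [24,32)=5 [32,40)=4 [40,48)=2

i=0 t=1 v=6: → [0,8); WM=−∞
i=1 t=4 v=7: → [0,8); WM=2
i=2 t=6 v=2: → [0,8); WM=2
i=3 t=7 v=4: → [0,8); WM=5
i=4 t=8 v=2: → [8,16); WM=5
i=5 t=11 v=6: → [8,16); WM=9; [0,8) fires=4
i=6 t=14 v=1: → [8,16); WM=9
i=7 t=5 v=1: → [0,8); WM=12
i=8 t=14 v=6: → [8,16); WM=12
i=9 t=20 v=7: → [16,24); WM=18; [8,16) fires=4
i=10 t=19 v=2: → [16,24); WM=18
i=11 t=15 v=5: → [8,16); WM=18
i=12 t=26 v=3: → [24,32); WM=18
i=13 t=29 v=4: → [24,32); WM=27; [16,24) fires=2
i=14 t=30 v=3: → [24,32); WM=27
i=15 t=16 v=2: DROP (t<27-4); WM=28
i=16 t=31 v=2: → [24,32); WM=28
i=17 t=32 v=8: → [32,40); WM=30
i=18 t=32 v=3: → [32,40); WM=30
i=19 t=34 v=5: → [32,40); WM=32; [24,32) fires=4
i=20 t=34 v=7: → [32,40); WM=32
i=21 t=30 v=4: → [24,32); WM=32
i=22 t=43 v=5: → [40,48); WM=32
i=23 t=44 v=2: → [40,48); WM=42; [32,40) fires=4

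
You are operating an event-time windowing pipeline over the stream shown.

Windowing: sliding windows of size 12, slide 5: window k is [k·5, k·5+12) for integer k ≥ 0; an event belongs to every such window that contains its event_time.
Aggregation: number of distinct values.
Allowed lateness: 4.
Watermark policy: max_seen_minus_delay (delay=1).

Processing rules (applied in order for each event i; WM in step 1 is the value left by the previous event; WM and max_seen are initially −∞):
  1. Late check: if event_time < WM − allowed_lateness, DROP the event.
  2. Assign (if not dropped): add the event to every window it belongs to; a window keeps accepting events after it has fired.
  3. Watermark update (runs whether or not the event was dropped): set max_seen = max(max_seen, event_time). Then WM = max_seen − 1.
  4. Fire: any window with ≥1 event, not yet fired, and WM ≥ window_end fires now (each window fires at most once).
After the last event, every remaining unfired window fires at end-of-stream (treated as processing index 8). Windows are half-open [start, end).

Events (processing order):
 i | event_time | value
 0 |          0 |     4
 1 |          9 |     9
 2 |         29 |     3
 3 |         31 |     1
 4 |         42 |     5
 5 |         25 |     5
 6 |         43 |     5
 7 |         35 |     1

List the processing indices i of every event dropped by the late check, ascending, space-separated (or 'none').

5 7

i=0 t=0 v=4: → [0,12); WM=-1
i=1 t=9 v=9: → [5,17),[0,12); WM=8
i=2 t=29 v=3: → [25,37),[20,32); WM=28; [0,12) fires=2 [5,17) fires=1
i=3 t=31 v=1: → [30,42),[25,37),[20,32); WM=30
i=4 t=42 v=5: → [40,52),[35,47); WM=41; [20,32) fires=2 [25,37) fires=2
i=5 t=25 v=5: DROP (t<41-4); WM=41
i=6 t=43 v=5: → [40,52),[35,47); WM=42; [30,42) fires=1
i=7 t=35 v=1: DROP (t<42-4); WM=42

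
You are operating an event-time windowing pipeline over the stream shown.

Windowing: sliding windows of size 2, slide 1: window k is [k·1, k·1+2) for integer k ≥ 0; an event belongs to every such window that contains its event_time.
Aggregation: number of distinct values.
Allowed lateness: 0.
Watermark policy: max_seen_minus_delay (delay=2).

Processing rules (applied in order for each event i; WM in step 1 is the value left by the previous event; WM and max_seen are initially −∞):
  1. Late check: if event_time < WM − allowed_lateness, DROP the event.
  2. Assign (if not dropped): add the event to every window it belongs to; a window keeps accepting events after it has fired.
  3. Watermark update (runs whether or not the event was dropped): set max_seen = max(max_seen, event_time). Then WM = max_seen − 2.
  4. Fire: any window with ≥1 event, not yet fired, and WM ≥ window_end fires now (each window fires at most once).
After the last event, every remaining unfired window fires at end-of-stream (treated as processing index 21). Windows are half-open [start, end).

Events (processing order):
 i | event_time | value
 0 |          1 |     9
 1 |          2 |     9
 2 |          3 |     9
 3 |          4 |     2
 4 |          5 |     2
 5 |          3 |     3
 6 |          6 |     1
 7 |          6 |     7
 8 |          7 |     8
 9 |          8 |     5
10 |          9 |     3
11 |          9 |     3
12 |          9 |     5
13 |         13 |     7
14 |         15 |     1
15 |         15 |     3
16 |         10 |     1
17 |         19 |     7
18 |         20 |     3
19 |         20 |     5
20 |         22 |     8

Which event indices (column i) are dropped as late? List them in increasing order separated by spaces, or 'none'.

i=0 t=1 v=9: → [1,3),[0,2); WM=-1
i=1 t=2 v=9: → [2,4),[1,3); WM=0
i=2 t=3 v=9: → [3,5),[2,4); WM=1
i=3 t=4 v=2: → [4,6),[3,5); WM=2; [0,2) fires=1
i=4 t=5 v=2: → [5,7),[4,6); WM=3; [1,3) fires=1
i=5 t=3 v=3: → [3,5),[2,4); WM=3
i=6 t=6 v=1: → [6,8),[5,7); WM=4; [2,4) fires=2
i=7 t=6 v=7: → [6,8),[5,7); WM=4
i=8 t=7 v=8: → [7,9),[6,8); WM=5; [3,5) fires=3
i=9 t=8 v=5: → [8,10),[7,9); WM=6; [4,6) fires=1
i=10 t=9 v=3: → [9,11),[8,10); WM=7; [5,7) fires=3
i=11 t=9 v=3: → [9,11),[8,10); WM=7
i=12 t=9 v=5: → [9,11),[8,10); WM=7
i=13 t=13 v=7: → [13,15),[12,14); WM=11; [6,8) fires=3 [7,9) fires=2 [8,10) fires=2 [9,11) fires=2
i=14 t=15 v=1: → [15,17),[14,16); WM=13
i=15 t=15 v=3: → [15,17),[14,16); WM=13
i=16 t=10 v=1: DROP (t<13-0); WM=13
i=17 t=19 v=7: → [19,21),[18,20); WM=17; [12,14) fires=1 [13,15) fires=1 [14,16) fires=2 [15,17) fires=2
i=18 t=20 v=3: → [20,22),[19,21); WM=18
i=19 t=20 v=5: → [20,22),[19,21); WM=18
i=20 t=22 v=8: → [22,24),[21,23); WM=20; [18,20) fires=1

16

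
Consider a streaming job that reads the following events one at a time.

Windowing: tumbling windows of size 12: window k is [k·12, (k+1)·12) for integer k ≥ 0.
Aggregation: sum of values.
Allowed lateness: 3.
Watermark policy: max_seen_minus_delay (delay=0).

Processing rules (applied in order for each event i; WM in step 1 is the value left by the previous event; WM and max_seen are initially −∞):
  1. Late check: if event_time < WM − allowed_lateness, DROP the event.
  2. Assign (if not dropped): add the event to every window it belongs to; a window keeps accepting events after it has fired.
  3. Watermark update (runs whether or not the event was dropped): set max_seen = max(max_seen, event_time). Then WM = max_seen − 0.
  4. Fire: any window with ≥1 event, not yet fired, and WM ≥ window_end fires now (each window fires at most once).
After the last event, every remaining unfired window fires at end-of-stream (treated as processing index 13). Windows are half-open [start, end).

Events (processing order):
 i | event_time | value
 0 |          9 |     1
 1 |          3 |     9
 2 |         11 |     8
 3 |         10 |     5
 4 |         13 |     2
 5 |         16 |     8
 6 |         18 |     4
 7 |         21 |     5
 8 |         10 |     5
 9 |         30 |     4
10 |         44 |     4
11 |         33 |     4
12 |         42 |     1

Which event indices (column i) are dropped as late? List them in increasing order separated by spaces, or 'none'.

i=0 t=9 v=1: → [0,12); WM=9
i=1 t=3 v=9: DROP (t<9-3); WM=9
i=2 t=11 v=8: → [0,12); WM=11
i=3 t=10 v=5: → [0,12); WM=11
i=4 t=13 v=2: → [12,24); WM=13; [0,12) fires=14
i=5 t=16 v=8: → [12,24); WM=16
i=6 t=18 v=4: → [12,24); WM=18
i=7 t=21 v=5: → [12,24); WM=21
i=8 t=10 v=5: DROP (t<21-3); WM=21
i=9 t=30 v=4: → [24,36); WM=30; [12,24) fires=19
i=10 t=44 v=4: → [36,48); WM=44; [24,36) fires=4
i=11 t=33 v=4: DROP (t<44-3); WM=44
i=12 t=42 v=1: → [36,48); WM=44

1 8 11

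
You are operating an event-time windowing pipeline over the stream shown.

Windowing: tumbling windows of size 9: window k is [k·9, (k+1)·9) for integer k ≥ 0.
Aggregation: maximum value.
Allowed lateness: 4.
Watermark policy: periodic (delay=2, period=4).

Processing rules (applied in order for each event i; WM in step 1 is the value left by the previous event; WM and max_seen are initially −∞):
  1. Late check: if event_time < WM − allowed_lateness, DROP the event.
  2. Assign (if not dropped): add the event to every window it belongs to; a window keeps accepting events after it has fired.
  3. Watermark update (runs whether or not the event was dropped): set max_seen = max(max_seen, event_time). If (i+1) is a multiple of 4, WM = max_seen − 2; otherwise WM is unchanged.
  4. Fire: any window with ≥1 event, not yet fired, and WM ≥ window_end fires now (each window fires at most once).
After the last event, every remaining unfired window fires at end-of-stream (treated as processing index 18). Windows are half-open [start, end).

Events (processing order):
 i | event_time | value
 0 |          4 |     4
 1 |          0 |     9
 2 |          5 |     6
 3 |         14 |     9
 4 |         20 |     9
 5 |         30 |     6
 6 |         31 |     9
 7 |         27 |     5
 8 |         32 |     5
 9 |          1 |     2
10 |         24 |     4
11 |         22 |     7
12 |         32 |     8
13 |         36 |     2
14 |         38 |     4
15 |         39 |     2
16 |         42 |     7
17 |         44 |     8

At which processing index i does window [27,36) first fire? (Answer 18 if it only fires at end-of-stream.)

15

i=0 t=4 v=4: → [0,9); WM=−∞
i=1 t=0 v=9: → [0,9); WM=−∞
i=2 t=5 v=6: → [0,9); WM=−∞
i=3 t=14 v=9: → [9,18); WM=12; [0,9) fires=9
i=4 t=20 v=9: → [18,27); WM=12
i=5 t=30 v=6: → [27,36); WM=12
i=6 t=31 v=9: → [27,36); WM=12
i=7 t=27 v=5: → [27,36); WM=29; [9,18) fires=9 [18,27) fires=9
i=8 t=32 v=5: → [27,36); WM=29
i=9 t=1 v=2: DROP (t<29-4); WM=29
i=10 t=24 v=4: DROP (t<29-4); WM=29
i=11 t=22 v=7: DROP (t<29-4); WM=30
i=12 t=32 v=8: → [27,36); WM=30
i=13 t=36 v=2: → [36,45); WM=30
i=14 t=38 v=4: → [36,45); WM=30
i=15 t=39 v=2: → [36,45); WM=37; [27,36) fires=9
i=16 t=42 v=7: → [36,45); WM=37
i=17 t=44 v=8: → [36,45); WM=37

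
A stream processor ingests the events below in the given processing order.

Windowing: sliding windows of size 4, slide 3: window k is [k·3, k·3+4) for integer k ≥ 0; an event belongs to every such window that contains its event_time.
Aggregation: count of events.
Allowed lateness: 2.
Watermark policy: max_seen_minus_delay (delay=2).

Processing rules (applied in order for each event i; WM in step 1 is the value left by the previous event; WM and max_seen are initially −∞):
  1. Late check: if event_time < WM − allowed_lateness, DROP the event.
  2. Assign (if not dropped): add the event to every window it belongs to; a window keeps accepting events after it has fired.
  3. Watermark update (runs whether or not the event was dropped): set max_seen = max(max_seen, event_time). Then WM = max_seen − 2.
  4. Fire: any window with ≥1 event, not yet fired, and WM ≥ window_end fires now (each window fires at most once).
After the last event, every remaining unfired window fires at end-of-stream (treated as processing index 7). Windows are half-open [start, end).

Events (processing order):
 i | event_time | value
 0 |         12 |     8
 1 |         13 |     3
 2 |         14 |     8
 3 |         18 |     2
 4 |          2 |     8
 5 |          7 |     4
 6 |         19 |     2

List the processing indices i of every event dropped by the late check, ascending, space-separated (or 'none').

4 5

i=0 t=12 v=8: → [12,16),[9,13); WM=10
i=1 t=13 v=3: → [12,16); WM=11
i=2 t=14 v=8: → [12,16); WM=12
i=3 t=18 v=2: → [18,22),[15,19); WM=16; [9,13) fires=1 [12,16) fires=3
i=4 t=2 v=8: DROP (t<16-2); WM=16
i=5 t=7 v=4: DROP (t<16-2); WM=16
i=6 t=19 v=2: → [18,22); WM=17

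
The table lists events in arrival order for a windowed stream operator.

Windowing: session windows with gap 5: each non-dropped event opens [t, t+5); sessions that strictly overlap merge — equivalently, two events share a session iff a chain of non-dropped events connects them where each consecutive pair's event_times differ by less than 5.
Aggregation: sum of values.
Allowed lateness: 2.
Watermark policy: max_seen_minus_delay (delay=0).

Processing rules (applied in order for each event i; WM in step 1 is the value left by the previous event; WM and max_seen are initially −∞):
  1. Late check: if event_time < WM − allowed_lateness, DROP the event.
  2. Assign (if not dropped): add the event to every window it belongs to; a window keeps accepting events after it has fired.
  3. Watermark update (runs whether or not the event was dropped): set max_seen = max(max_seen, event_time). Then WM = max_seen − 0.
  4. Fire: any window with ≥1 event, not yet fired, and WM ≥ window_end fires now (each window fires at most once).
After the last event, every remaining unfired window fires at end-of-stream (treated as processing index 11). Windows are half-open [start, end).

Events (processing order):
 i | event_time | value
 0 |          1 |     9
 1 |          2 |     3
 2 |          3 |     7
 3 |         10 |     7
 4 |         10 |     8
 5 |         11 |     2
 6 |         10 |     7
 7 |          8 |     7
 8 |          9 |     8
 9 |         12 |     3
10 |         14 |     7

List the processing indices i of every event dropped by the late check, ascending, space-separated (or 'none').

i=0 t=1 v=9: → [1,6); WM=1
i=1 t=2 v=3: → [1,7); WM=2
i=2 t=3 v=7: → [1,8); WM=3
i=3 t=10 v=7: → [10,15); WM=10
i=4 t=10 v=8: → [10,15); WM=10
i=5 t=11 v=2: → [10,16); WM=11
i=6 t=10 v=7: → [10,16); WM=11
i=7 t=8 v=7: DROP (t<11-2); WM=11
i=8 t=9 v=8: → [9,16); WM=11
i=9 t=12 v=3: → [9,17); WM=12
i=10 t=14 v=7: → [9,19); WM=14

7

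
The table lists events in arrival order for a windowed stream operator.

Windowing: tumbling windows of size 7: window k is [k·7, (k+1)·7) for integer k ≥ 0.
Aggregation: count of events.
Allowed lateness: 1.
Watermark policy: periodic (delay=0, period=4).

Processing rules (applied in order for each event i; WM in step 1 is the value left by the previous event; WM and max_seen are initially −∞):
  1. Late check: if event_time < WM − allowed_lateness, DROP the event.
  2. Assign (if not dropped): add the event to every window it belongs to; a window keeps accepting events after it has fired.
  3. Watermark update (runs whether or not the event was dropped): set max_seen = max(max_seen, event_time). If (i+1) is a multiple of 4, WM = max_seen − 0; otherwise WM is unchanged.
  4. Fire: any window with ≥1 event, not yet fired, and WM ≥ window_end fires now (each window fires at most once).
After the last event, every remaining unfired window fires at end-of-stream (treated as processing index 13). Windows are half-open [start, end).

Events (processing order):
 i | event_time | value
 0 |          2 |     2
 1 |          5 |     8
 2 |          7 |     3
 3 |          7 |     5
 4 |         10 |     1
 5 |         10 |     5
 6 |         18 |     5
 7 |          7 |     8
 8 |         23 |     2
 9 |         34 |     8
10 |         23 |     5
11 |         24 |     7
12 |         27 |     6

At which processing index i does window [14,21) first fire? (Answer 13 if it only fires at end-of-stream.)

i=0 t=2 v=2: → [0,7); WM=−∞
i=1 t=5 v=8: → [0,7); WM=−∞
i=2 t=7 v=3: → [7,14); WM=−∞
i=3 t=7 v=5: → [7,14); WM=7; [0,7) fires=2
i=4 t=10 v=1: → [7,14); WM=7
i=5 t=10 v=5: → [7,14); WM=7
i=6 t=18 v=5: → [14,21); WM=7
i=7 t=7 v=8: → [7,14); WM=18; [7,14) fires=5
i=8 t=23 v=2: → [21,28); WM=18
i=9 t=34 v=8: → [28,35); WM=18
i=10 t=23 v=5: → [21,28); WM=18
i=11 t=24 v=7: → [21,28); WM=34; [14,21) fires=1 [21,28) fires=3
i=12 t=27 v=6: DROP (t<34-1); WM=34

11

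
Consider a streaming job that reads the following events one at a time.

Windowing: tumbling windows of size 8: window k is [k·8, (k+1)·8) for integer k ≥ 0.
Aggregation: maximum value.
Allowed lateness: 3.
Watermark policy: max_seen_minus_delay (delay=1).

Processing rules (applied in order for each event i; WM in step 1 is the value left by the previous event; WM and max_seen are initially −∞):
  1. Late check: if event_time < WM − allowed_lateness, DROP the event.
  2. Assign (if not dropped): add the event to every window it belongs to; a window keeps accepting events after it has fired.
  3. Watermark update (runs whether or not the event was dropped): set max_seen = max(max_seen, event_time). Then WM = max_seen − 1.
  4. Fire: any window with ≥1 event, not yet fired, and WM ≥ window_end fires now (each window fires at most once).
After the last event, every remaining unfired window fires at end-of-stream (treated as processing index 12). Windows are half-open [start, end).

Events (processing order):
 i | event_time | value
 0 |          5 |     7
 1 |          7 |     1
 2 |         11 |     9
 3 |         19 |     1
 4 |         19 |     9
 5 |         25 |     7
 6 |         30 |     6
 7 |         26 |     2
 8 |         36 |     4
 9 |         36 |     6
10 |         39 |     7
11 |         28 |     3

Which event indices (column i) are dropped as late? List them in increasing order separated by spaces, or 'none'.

11

i=0 t=5 v=7: → [0,8); WM=4
i=1 t=7 v=1: → [0,8); WM=6
i=2 t=11 v=9: → [8,16); WM=10; [0,8) fires=7
i=3 t=19 v=1: → [16,24); WM=18; [8,16) fires=9
i=4 t=19 v=9: → [16,24); WM=18
i=5 t=25 v=7: → [24,32); WM=24; [16,24) fires=9
i=6 t=30 v=6: → [24,32); WM=29
i=7 t=26 v=2: → [24,32); WM=29
i=8 t=36 v=4: → [32,40); WM=35; [24,32) fires=7
i=9 t=36 v=6: → [32,40); WM=35
i=10 t=39 v=7: → [32,40); WM=38
i=11 t=28 v=3: DROP (t<38-3); WM=38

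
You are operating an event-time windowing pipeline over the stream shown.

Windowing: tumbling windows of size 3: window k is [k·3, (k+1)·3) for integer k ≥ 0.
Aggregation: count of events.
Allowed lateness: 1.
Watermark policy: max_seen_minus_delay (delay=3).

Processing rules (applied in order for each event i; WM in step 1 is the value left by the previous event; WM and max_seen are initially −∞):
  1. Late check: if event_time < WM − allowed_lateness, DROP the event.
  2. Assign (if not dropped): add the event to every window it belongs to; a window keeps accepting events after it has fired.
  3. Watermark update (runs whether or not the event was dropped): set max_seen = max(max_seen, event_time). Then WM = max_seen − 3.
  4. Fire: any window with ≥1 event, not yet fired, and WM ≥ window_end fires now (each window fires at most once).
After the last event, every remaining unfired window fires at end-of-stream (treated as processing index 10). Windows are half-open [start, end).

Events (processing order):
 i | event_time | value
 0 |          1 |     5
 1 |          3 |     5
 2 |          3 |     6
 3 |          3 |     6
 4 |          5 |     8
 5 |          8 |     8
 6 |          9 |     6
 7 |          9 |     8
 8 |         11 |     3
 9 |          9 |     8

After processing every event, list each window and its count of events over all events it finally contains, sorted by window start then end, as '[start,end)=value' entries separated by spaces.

[0,3)=1 [3,6)=4 [6,9)=1 [9,12)=4

i=0 t=1 v=5: → [0,3); WM=-2
i=1 t=3 v=5: → [3,6); WM=0
i=2 t=3 v=6: → [3,6); WM=0
i=3 t=3 v=6: → [3,6); WM=0
i=4 t=5 v=8: → [3,6); WM=2
i=5 t=8 v=8: → [6,9); WM=5; [0,3) fires=1
i=6 t=9 v=6: → [9,12); WM=6; [3,6) fires=4
i=7 t=9 v=8: → [9,12); WM=6
i=8 t=11 v=3: → [9,12); WM=8
i=9 t=9 v=8: → [9,12); WM=8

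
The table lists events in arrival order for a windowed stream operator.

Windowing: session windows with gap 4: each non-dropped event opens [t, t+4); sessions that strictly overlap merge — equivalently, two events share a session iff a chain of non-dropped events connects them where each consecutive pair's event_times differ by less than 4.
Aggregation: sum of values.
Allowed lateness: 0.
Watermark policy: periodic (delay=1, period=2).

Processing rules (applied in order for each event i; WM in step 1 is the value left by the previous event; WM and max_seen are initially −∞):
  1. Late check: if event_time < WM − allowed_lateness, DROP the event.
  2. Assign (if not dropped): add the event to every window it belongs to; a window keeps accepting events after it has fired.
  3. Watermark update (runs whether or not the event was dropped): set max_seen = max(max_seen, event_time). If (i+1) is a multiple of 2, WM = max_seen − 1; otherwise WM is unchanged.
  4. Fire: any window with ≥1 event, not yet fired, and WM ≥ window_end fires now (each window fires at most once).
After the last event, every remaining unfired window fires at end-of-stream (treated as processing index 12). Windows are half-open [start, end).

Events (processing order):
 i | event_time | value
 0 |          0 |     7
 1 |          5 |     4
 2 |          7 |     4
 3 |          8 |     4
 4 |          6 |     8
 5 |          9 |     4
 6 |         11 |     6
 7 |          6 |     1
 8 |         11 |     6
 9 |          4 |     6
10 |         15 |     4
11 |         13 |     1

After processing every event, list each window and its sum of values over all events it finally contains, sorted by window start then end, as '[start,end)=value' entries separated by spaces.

[0,4)=7 [5,19)=33

i=0 t=0 v=7: → [0,4); WM=−∞
i=1 t=5 v=4: → [5,9); WM=4
i=2 t=7 v=4: → [5,11); WM=4
i=3 t=8 v=4: → [5,12); WM=7
i=4 t=6 v=8: DROP (t<7-0); WM=7
i=5 t=9 v=4: → [5,13); WM=8
i=6 t=11 v=6: → [5,15); WM=8
i=7 t=6 v=1: DROP (t<8-0); WM=10
i=8 t=11 v=6: → [5,15); WM=10
i=9 t=4 v=6: DROP (t<10-0); WM=10
i=10 t=15 v=4: → [15,19); WM=10
i=11 t=13 v=1: → [5,19); WM=14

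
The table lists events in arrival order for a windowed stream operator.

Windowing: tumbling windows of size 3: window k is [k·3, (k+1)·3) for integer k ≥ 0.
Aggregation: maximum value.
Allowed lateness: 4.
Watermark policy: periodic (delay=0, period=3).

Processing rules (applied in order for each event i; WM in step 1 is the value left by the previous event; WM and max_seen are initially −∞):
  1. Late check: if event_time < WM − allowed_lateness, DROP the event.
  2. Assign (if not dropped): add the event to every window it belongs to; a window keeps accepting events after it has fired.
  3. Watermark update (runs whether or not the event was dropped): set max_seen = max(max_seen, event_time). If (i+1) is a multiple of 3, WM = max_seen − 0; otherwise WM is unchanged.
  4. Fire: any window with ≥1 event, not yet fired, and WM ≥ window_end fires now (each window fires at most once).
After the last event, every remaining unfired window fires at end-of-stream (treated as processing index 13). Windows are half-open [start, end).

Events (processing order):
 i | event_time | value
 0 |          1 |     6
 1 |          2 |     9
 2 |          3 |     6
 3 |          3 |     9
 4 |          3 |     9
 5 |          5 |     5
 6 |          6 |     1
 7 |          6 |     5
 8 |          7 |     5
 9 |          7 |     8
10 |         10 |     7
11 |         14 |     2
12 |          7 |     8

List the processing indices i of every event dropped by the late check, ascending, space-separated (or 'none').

i=0 t=1 v=6: → [0,3); WM=−∞
i=1 t=2 v=9: → [0,3); WM=−∞
i=2 t=3 v=6: → [3,6); WM=3; [0,3) fires=9
i=3 t=3 v=9: → [3,6); WM=3
i=4 t=3 v=9: → [3,6); WM=3
i=5 t=5 v=5: → [3,6); WM=5
i=6 t=6 v=1: → [6,9); WM=5
i=7 t=6 v=5: → [6,9); WM=5
i=8 t=7 v=5: → [6,9); WM=7; [3,6) fires=9
i=9 t=7 v=8: → [6,9); WM=7
i=10 t=10 v=7: → [9,12); WM=7
i=11 t=14 v=2: → [12,15); WM=14; [6,9) fires=8 [9,12) fires=7
i=12 t=7 v=8: DROP (t<14-4); WM=14

12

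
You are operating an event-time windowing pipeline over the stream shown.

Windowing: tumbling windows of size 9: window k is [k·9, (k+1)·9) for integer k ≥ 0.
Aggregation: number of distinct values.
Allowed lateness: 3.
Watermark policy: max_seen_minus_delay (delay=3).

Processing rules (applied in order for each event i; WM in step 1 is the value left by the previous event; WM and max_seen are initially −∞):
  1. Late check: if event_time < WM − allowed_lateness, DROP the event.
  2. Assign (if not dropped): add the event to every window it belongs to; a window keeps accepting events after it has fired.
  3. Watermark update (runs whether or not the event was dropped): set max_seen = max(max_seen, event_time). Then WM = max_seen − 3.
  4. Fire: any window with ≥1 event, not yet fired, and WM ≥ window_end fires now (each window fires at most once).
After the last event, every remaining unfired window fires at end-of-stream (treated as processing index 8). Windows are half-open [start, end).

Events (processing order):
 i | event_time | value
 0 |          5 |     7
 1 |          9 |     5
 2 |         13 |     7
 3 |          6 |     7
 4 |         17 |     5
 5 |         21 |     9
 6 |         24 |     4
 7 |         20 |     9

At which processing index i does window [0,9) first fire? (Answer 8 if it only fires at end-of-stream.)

2

i=0 t=5 v=7: → [0,9); WM=2
i=1 t=9 v=5: → [9,18); WM=6
i=2 t=13 v=7: → [9,18); WM=10; [0,9) fires=1
i=3 t=6 v=7: DROP (t<10-3); WM=10
i=4 t=17 v=5: → [9,18); WM=14
i=5 t=21 v=9: → [18,27); WM=18; [9,18) fires=2
i=6 t=24 v=4: → [18,27); WM=21
i=7 t=20 v=9: → [18,27); WM=21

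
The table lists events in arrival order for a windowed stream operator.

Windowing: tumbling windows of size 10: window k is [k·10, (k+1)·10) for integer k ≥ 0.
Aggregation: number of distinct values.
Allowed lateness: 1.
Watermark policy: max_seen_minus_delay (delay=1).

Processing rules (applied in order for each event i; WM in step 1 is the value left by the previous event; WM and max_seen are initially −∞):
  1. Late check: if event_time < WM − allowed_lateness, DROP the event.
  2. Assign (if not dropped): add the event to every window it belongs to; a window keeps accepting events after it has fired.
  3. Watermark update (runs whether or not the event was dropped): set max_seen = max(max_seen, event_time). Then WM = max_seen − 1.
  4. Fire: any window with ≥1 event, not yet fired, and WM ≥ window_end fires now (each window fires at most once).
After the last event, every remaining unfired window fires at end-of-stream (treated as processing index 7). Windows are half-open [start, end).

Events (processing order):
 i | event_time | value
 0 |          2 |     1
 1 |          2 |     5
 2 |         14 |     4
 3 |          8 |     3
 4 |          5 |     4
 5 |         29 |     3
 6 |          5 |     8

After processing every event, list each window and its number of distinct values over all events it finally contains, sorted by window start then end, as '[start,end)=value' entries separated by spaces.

[0,10)=2 [10,20)=1 [20,30)=1

i=0 t=2 v=1: → [0,10); WM=1
i=1 t=2 v=5: → [0,10); WM=1
i=2 t=14 v=4: → [10,20); WM=13; [0,10) fires=2
i=3 t=8 v=3: DROP (t<13-1); WM=13
i=4 t=5 v=4: DROP (t<13-1); WM=13
i=5 t=29 v=3: → [20,30); WM=28; [10,20) fires=1
i=6 t=5 v=8: DROP (t<28-1); WM=28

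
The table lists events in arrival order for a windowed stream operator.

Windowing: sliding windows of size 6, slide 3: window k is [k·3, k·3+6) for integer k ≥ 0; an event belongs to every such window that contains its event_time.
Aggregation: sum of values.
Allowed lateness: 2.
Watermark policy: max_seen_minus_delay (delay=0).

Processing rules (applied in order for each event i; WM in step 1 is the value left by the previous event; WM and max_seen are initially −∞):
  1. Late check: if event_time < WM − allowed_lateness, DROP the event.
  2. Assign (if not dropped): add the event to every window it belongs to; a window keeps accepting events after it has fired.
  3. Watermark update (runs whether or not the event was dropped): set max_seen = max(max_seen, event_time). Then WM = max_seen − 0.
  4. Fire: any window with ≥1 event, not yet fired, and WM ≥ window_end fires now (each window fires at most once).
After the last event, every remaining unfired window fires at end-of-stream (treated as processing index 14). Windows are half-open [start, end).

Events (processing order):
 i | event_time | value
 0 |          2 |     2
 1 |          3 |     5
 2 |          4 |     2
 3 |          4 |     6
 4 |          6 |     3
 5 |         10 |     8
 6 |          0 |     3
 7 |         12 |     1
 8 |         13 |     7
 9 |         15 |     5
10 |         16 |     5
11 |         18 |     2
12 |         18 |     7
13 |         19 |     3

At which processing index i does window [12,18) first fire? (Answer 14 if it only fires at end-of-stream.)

i=0 t=2 v=2: → [0,6); WM=2
i=1 t=3 v=5: → [3,9),[0,6); WM=3
i=2 t=4 v=2: → [3,9),[0,6); WM=4
i=3 t=4 v=6: → [3,9),[0,6); WM=4
i=4 t=6 v=3: → [6,12),[3,9); WM=6; [0,6) fires=15
i=5 t=10 v=8: → [9,15),[6,12); WM=10; [3,9) fires=16
i=6 t=0 v=3: DROP (t<10-2); WM=10
i=7 t=12 v=1: → [12,18),[9,15); WM=12; [6,12) fires=11
i=8 t=13 v=7: → [12,18),[9,15); WM=13
i=9 t=15 v=5: → [15,21),[12,18); WM=15; [9,15) fires=16
i=10 t=16 v=5: → [15,21),[12,18); WM=16
i=11 t=18 v=2: → [18,24),[15,21); WM=18; [12,18) fires=18
i=12 t=18 v=7: → [18,24),[15,21); WM=18
i=13 t=19 v=3: → [18,24),[15,21); WM=19

11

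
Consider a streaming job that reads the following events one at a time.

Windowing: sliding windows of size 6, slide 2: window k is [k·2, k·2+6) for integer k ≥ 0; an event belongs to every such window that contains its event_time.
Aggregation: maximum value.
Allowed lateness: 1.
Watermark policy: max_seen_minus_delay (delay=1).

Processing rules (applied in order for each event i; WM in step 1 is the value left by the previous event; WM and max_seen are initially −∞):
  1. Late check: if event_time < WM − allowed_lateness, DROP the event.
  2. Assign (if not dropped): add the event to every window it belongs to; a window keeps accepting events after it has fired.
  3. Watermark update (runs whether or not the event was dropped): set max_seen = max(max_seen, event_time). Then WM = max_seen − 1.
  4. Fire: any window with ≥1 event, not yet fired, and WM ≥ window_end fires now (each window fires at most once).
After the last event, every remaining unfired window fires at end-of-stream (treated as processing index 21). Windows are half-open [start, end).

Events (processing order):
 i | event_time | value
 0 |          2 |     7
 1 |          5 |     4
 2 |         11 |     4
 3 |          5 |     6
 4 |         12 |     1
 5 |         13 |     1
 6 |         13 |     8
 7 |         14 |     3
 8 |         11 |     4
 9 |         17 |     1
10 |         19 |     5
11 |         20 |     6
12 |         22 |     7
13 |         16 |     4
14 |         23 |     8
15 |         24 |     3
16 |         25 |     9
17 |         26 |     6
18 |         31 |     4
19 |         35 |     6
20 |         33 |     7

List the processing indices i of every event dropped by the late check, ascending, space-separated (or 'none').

i=0 t=2 v=7: → [2,8),[0,6); WM=1
i=1 t=5 v=4: → [4,10),[2,8),[0,6); WM=4
i=2 t=11 v=4: → [10,16),[8,14),[6,12); WM=10; [0,6) fires=7 [2,8) fires=7 [4,10) fires=4
i=3 t=5 v=6: DROP (t<10-1); WM=10
i=4 t=12 v=1: → [12,18),[10,16),[8,14); WM=11
i=5 t=13 v=1: → [12,18),[10,16),[8,14); WM=12; [6,12) fires=4
i=6 t=13 v=8: → [12,18),[10,16),[8,14); WM=12
i=7 t=14 v=3: → [14,20),[12,18),[10,16); WM=13
i=8 t=11 v=4: DROP (t<13-1); WM=13
i=9 t=17 v=1: → [16,22),[14,20),[12,18); WM=16; [8,14) fires=8 [10,16) fires=8
i=10 t=19 v=5: → [18,24),[16,22),[14,20); WM=18; [12,18) fires=8
i=11 t=20 v=6: → [20,26),[18,24),[16,22); WM=19
i=12 t=22 v=7: → [22,28),[20,26),[18,24); WM=21; [14,20) fires=5
i=13 t=16 v=4: DROP (t<21-1); WM=21
i=14 t=23 v=8: → [22,28),[20,26),[18,24); WM=22; [16,22) fires=6
i=15 t=24 v=3: → [24,30),[22,28),[20,26); WM=23
i=16 t=25 v=9: → [24,30),[22,28),[20,26); WM=24; [18,24) fires=8
i=17 t=26 v=6: → [26,32),[24,30),[22,28); WM=25
i=18 t=31 v=4: → [30,36),[28,34),[26,32); WM=30; [20,26) fires=9 [22,28) fires=9 [24,30) fires=9
i=19 t=35 v=6: → [34,40),[32,38),[30,36); WM=34; [26,32) fires=6 [28,34) fires=4
i=20 t=33 v=7: → [32,38),[30,36),[28,34); WM=34

3 8 13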